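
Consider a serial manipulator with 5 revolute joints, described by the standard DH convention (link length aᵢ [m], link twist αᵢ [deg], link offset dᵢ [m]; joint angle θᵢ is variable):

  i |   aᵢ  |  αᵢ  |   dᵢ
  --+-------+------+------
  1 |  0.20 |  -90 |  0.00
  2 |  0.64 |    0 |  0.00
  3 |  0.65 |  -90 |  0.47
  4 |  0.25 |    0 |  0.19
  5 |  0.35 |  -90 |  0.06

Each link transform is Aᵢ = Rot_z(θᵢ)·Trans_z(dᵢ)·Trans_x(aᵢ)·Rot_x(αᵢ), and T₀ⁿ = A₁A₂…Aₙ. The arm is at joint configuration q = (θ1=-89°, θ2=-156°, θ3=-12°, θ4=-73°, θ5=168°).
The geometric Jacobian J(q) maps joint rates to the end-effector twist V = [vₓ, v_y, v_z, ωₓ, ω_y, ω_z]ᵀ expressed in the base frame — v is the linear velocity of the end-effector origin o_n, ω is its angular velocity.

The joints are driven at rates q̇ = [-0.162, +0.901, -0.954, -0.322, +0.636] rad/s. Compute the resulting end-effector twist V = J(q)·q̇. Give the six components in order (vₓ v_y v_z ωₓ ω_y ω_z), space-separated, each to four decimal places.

o_n = [0.3427, 1.0163, 0.6488]
J₁: ẑ×o_n = [-1.0163, 0.3427, 0.0000], ω = ẑ
J2: z=[0.9998, 0.0175, 0.0000] o=[0.0035, -0.2000, 0.0000] → [0.0113, -0.6487, 1.2101, 0.9998, 0.0175, 0.0000]
J3: z=[0.9998, 0.0175, 0.0000] o=[-0.0067, 0.3846, 0.2603] → [0.0068, -0.3885, 0.6255, 0.9998, 0.0175, 0.0000]
J4: z=[0.0036, -0.2079, 0.9781] o=[0.4521, 1.0285, 0.3955] → [-0.0407, -0.1079, -0.0228, 0.0036, -0.2079, 0.9781]
J5: z=[0.0036, -0.2079, 0.9781] o=[0.6906, 1.0647, 0.5965] → [0.0365, -0.3405, -0.0725, 0.0036, -0.2079, 0.9781]
V = J·q̇ = [0.2047, -0.4512, 0.4549, -0.0519, -0.0662, 0.1451]

0.2047 -0.4512 0.4549 -0.0519 -0.0662 0.1451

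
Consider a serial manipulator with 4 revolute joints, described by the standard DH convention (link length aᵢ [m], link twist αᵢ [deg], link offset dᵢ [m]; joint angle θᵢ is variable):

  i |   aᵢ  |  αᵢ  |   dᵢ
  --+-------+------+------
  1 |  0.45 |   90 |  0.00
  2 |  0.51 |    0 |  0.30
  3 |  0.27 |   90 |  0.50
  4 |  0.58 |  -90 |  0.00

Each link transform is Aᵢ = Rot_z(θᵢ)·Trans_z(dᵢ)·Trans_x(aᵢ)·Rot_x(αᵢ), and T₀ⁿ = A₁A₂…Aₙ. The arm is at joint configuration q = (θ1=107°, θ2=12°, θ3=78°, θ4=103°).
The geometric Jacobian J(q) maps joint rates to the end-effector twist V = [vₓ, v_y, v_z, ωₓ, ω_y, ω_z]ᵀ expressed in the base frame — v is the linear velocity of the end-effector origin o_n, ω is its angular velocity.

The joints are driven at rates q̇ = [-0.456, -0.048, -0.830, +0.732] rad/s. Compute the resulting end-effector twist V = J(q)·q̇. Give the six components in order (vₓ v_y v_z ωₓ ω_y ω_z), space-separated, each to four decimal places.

o_n = [1.0281, 1.3065, 0.2456]
J₁: ẑ×o_n = [-1.3065, 1.0281, 0.0000], ω = ẑ
J2: z=[0.9563, 0.2924, 0.0000] o=[-0.1316, 0.4303, 0.0000] → [0.0718, -0.2348, 0.4989, 0.9563, 0.2924, 0.0000]
J3: z=[0.9563, 0.2924, 0.0000] o=[0.0095, 0.9951, 0.1060] → [0.0408, -0.1334, 0.0000, 0.9563, 0.2924, 0.0000]
J4: z=[-0.2924, 0.9563, -0.0000] o=[0.4876, 1.1413, 0.3760] → [-0.1248, -0.0381, -0.5651, -0.2924, 0.9563, -0.0000]
V = J·q̇ = [0.4671, -0.3747, -0.4376, -1.0537, 0.4433, -0.4560]

0.4671 -0.3747 -0.4376 -1.0537 0.4433 -0.4560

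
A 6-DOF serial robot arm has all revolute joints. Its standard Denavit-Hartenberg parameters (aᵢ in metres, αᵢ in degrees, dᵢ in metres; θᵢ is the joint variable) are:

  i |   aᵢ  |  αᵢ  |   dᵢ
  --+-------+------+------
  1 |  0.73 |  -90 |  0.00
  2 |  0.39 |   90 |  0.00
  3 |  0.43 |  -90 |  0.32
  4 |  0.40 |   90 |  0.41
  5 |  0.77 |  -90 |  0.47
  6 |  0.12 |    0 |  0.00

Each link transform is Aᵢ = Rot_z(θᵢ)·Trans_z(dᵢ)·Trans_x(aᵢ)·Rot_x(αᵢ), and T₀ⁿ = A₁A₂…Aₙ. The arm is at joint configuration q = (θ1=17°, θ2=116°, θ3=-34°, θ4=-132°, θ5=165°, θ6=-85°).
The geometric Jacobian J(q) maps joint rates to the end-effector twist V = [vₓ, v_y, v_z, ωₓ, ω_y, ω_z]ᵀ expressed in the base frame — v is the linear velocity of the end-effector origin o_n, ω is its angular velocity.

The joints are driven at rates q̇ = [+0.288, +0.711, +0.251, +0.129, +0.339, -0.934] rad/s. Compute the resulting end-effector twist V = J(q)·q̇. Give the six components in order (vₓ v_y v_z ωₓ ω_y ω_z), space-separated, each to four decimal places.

-0.3690 -0.1438 0.7984 -0.4482 1.7423 -0.0114

o_n = [-0.0893, 0.3695, -0.6806]
J₁: ẑ×o_n = [-0.3695, -0.0893, 0.0000], ω = ẑ
J2: z=[-0.2924, 0.9563, 0.0000] o=[0.6981, 0.2134, 0.0000] → [-0.6508, -0.1990, 0.7074, -0.2924, 0.9563, 0.0000]
J3: z=[0.8595, 0.2628, -0.4384] o=[0.5346, 0.1634, -0.3505] → [0.0036, 0.5572, 0.3411, 0.8595, 0.2628, -0.4384]
J4: z=[-0.4768, 0.7211, -0.5026] o=[0.7305, -0.0281, -0.8112] → [0.2941, 0.4743, 0.4016, -0.4768, 0.7211, -0.5026]
J5: z=[-0.4384, 0.3005, 0.8471] o=[0.8398, 0.5173, -0.9482] → [0.2055, -0.6697, 0.3440, -0.4384, 0.3005, 0.8471]
J6: z=[0.2634, -0.8581, 0.4407] o=[-0.0279, 0.3380, -0.7787] → [-0.0981, -0.0529, -0.0444, 0.2634, -0.8581, 0.4407]
V = J·q̇ = [-0.3690, -0.1438, 0.7984, -0.4482, 1.7423, -0.0114]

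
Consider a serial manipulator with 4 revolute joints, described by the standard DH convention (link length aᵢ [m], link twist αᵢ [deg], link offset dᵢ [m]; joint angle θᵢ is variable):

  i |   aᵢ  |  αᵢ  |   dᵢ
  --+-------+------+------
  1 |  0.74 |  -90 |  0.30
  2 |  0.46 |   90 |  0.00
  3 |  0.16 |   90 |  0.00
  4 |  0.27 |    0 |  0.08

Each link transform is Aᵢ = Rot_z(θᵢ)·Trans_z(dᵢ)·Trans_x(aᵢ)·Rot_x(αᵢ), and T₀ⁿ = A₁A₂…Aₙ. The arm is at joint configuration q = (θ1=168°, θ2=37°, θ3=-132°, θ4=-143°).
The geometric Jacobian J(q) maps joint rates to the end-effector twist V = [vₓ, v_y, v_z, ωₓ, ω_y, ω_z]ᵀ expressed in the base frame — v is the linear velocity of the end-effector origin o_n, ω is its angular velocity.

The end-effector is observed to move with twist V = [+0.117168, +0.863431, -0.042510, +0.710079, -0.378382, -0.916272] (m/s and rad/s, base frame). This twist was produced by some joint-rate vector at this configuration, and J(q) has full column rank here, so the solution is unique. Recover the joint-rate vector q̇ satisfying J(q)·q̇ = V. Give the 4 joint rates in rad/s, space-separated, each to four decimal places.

o_n = [-0.9899, 0.1134, -0.0932]
J₁: ẑ×o_n = [-0.1134, -0.9899, 0.0000], ω = ẑ
J2: z=[-0.2079, -0.9781, 0.0000] o=[-0.7238, 0.1539, 0.3000] → [0.3846, -0.0818, -0.2518, -0.2079, -0.9781, 0.0000]
J3: z=[-0.5887, 0.1251, 0.7986] o=[-1.0832, 0.2302, 0.0232] → [0.0787, 0.0060, 0.0571, -0.5887, 0.1251, 0.7986]
J4: z=[0.4414, -0.7779, 0.4472] o=[-0.9748, 0.3288, 0.0876] → [0.2370, 0.0731, -0.1068, 0.4414, -0.7779, 0.4472]
q̇ = J⁺·V = [-0.7990, -0.2700, -0.5590, 0.7360]

-0.7990 -0.2700 -0.5590 0.7360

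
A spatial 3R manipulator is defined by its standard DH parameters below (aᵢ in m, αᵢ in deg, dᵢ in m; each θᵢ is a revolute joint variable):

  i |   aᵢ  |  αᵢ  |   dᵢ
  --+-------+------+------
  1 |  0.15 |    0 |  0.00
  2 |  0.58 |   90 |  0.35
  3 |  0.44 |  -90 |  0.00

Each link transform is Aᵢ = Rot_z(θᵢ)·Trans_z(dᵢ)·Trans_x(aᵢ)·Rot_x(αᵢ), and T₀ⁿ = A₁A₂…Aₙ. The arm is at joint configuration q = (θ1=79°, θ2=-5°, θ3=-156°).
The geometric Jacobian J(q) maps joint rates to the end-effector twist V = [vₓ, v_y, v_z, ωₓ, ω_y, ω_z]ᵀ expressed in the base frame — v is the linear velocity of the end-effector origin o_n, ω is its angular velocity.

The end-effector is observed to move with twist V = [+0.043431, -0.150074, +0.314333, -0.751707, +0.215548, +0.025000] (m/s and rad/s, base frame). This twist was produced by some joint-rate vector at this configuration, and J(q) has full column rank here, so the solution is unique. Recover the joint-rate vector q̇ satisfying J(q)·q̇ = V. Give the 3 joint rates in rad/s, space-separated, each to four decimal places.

o_n = [0.0777, 0.3184, 0.1710]
J₁: ẑ×o_n = [-0.3184, 0.0777, 0.0000], ω = ẑ
J2: z=[0.0000, 0.0000, 1.0000] o=[0.0286, 0.1472, 0.0000] → [-0.1711, 0.0491, 0.0000, 0.0000, 0.0000, 1.0000]
J3: z=[0.9613, -0.2756, 0.0000] o=[0.1885, 0.7048, 0.3500] → [0.0493, 0.1720, -0.4020, 0.9613, -0.2756, 0.0000]
q̇ = J⁺·V = [-0.5860, 0.6110, -0.7820]

-0.5860 0.6110 -0.7820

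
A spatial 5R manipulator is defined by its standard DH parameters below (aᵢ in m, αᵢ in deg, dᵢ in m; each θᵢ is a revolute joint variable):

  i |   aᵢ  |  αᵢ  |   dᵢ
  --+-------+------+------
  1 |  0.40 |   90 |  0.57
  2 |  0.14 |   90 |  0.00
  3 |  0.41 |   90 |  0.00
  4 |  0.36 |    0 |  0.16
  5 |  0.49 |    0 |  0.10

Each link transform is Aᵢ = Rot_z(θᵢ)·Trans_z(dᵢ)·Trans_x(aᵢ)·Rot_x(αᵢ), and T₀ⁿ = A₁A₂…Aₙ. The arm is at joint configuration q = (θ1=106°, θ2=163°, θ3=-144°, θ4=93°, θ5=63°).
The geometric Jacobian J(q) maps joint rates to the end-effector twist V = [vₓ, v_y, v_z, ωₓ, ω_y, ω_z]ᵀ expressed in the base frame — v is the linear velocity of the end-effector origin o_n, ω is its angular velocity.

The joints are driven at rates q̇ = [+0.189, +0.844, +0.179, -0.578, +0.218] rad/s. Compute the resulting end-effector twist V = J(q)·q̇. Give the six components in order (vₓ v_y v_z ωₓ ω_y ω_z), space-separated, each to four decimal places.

o_n = [0.0875, 0.5785, 1.1140]
J₁: ẑ×o_n = [-0.5785, 0.0875, 0.0000], ω = ẑ
J2: z=[0.9613, 0.2756, 0.0000] o=[-0.1103, 0.3845, 0.5700] → [0.1499, -0.5229, 0.1319, 0.9613, 0.2756, 0.0000]
J3: z=[-0.0806, 0.2810, 0.9563] o=[-0.0734, 0.2558, 0.6109] → [-0.1672, 0.1943, -0.0712, -0.0806, 0.2810, 0.9563]
J4: z=[0.6227, 0.7633, -0.1719] o=[-0.3924, 0.4943, 0.5140] → [0.4725, -0.4561, -0.3139, 0.6227, 0.7633, -0.1719]
J5: z=[0.6227, 0.7633, -0.1719] o=[-0.3071, 0.7065, 0.8347] → [0.1912, -0.2417, -0.3809, 0.6227, 0.7633, -0.1719]
V = J·q̇ = [-0.2441, -0.1791, 0.1970, 0.5727, 0.0081, 0.4220]

-0.2441 -0.1791 0.1970 0.5727 0.0081 0.4220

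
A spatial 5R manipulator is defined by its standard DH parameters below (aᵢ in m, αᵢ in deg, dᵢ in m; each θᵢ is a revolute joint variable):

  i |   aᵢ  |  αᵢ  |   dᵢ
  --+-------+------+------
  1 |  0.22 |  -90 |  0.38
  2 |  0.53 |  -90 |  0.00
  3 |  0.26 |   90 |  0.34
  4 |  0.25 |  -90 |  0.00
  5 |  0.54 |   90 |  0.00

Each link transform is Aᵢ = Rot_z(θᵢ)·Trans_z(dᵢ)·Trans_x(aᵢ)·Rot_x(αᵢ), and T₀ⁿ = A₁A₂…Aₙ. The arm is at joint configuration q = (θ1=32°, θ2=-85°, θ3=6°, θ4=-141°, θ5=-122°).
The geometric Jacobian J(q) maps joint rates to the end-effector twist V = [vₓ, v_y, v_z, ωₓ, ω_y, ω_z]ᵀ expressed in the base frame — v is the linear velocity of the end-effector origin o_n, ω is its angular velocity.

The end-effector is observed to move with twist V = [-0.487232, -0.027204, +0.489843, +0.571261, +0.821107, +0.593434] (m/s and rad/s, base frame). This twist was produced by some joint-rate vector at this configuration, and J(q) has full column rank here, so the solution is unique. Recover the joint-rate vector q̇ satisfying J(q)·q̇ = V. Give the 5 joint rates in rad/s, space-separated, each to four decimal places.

0.8750 -0.2770 0.6080 0.6460 -0.4280

o_n = [0.3315, 0.7087, 1.2095]
J₁: ẑ×o_n = [-0.7087, 0.3315, 0.0000], ω = ẑ
J2: z=[-0.5299, 0.8480, 0.0000] o=[0.1866, 0.1166, 0.3800] → [0.7034, 0.4396, -0.4367, -0.5299, 0.8480, 0.0000]
J3: z=[0.8448, 0.5279, -0.0872] o=[0.2257, 0.1411, 0.9080] → [0.2086, -0.2639, 0.4237, 0.8448, 0.5279, -0.0872]
J4: z=[-0.5193, 0.8482, 0.1041] o=[0.5465, 0.3094, 1.1359] → [0.0208, 0.0158, -0.0250, -0.5193, 0.8482, 0.1041]
J5: z=[-0.5754, -0.4371, 0.6912] o=[0.3885, 0.2347, 0.9572] → [-0.4379, 0.1058, -0.2977, -0.5754, -0.4371, 0.6912]
q̇ = J⁺·V = [0.8750, -0.2770, 0.6080, 0.6460, -0.4280]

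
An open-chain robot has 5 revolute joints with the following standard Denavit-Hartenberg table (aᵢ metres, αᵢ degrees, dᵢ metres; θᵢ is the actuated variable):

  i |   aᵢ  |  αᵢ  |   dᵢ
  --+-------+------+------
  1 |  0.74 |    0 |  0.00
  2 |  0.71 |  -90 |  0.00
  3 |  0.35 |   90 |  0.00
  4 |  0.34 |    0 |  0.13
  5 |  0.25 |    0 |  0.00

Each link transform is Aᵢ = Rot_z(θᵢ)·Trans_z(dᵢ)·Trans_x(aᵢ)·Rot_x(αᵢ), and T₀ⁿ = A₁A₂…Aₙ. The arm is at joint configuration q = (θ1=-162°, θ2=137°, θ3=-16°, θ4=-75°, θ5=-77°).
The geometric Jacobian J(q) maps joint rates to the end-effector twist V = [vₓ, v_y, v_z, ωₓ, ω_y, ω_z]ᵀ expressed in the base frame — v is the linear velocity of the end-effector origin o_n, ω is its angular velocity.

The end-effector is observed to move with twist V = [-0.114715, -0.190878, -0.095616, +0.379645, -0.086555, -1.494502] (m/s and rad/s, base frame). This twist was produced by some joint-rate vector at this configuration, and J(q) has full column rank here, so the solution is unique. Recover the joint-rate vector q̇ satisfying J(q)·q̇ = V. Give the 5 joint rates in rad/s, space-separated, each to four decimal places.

o_n = [-0.0919, -1.0059, 0.1848]
J₁: ẑ×o_n = [1.0059, -0.0919, 0.0000], ω = ẑ
J2: z=[0.0000, 0.0000, 1.0000] o=[-0.7038, -0.2287, 0.0000] → [0.7772, 0.6119, -0.0000, 0.0000, 0.0000, 1.0000]
J3: z=[0.4226, 0.9063, 0.0000] o=[-0.0603, -0.5287, 0.0000] → [0.1675, -0.0781, -0.1730, 0.4226, 0.9063, 0.0000]
J4: z=[-0.2498, 0.1165, 0.9613] o=[0.2446, -0.6709, 0.0965] → [0.3323, -0.3014, 0.1229, -0.2498, 0.1165, 0.9613]
J5: z=[-0.2498, 0.1165, 0.9613] o=[0.1500, -0.9892, 0.2457] → [0.0090, -0.2477, 0.0324, -0.2498, 0.1165, 0.9613]
q̇ = J⁺·V = [0.6340, -0.8010, 0.0820, -0.4060, -0.9750]

0.6340 -0.8010 0.0820 -0.4060 -0.9750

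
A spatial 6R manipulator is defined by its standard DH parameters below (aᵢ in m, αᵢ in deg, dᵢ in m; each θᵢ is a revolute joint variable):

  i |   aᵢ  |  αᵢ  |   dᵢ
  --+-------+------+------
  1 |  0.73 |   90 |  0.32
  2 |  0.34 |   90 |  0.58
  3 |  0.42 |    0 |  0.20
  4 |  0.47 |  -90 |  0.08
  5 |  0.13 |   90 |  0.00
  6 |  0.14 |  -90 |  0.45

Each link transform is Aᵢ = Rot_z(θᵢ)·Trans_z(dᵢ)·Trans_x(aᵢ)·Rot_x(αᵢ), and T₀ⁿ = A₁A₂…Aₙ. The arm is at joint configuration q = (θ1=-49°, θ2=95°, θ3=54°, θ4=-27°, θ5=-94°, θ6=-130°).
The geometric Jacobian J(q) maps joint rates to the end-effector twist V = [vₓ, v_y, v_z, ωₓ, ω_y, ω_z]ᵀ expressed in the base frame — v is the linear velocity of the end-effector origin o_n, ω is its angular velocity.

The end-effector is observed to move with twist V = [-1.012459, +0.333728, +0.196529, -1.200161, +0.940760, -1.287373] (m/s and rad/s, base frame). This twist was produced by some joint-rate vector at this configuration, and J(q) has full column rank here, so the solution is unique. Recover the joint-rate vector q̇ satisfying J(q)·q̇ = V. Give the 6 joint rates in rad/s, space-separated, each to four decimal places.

-0.8680 0.3620 -0.6750 -0.8330 0.0650 0.2900

o_n = [0.0019, -1.2712, 0.9945]
J₁: ẑ×o_n = [1.2712, 0.0019, -0.0000], ω = ẑ
J2: z=[-0.7547, -0.6561, 0.0000] o=[0.4789, -0.5509, 0.3200] → [-0.4425, 0.5091, 0.2306, -0.7547, -0.6561, 0.0000]
J3: z=[0.6536, -0.7518, 0.0872] o=[0.0218, -0.9091, 0.6587] → [-0.2209, -0.2212, -0.2516, 0.6536, -0.7518, 0.0872]
J4: z=[0.6536, -0.7518, 0.0872] o=[-0.1181, -1.2661, 0.9221] → [-0.0540, -0.0369, 0.0869, 0.6536, -0.7518, 0.0872]
J5: z=[-0.6465, -0.6144, -0.4523] o=[-0.2508, -1.4387, 1.3462] → [0.2919, -0.3416, 0.0469, -0.6465, -0.6144, -0.4523]
J6: z=[0.3470, 0.2911, -0.8915] o=[-0.1625, -1.5341, 1.3495] → [0.1310, -0.0234, 0.0434, 0.3470, 0.2911, -0.8915]
q̇ = J⁺·V = [-0.8680, 0.3620, -0.6750, -0.8330, 0.0650, 0.2900]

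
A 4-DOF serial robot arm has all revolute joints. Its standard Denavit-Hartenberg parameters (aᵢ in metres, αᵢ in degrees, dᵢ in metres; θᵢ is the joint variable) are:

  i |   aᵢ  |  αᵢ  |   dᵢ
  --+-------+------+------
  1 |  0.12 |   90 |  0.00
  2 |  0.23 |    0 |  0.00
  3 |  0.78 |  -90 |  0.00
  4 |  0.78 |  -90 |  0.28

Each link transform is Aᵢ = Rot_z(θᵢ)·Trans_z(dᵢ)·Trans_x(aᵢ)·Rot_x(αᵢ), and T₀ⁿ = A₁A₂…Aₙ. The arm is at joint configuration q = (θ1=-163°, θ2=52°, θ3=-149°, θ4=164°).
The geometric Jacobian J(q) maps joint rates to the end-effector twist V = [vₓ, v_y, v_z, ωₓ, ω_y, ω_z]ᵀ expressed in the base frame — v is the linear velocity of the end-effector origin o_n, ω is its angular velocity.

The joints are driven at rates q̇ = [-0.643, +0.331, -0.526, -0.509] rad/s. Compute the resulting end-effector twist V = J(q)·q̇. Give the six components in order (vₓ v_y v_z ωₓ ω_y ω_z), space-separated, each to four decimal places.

-0.0393 -0.0508 -0.1152 0.5401 -0.0388 -0.5810

o_n = [-0.4496, -0.3623, 0.1171]
J₁: ẑ×o_n = [0.3623, -0.4496, 0.0000], ω = ẑ
J2: z=[-0.2924, 0.9563, 0.0000] o=[-0.1148, -0.0351, 0.0000] → [0.1120, 0.0342, 0.4158, -0.2924, 0.9563, 0.0000]
J3: z=[-0.2924, 0.9563, 0.0000] o=[-0.2502, -0.0765, 0.1812] → [-0.0613, -0.0187, 0.2742, -0.2924, 0.9563, 0.0000]
J4: z=[-0.9492, -0.2902, -0.1219] o=[-0.1593, -0.0487, -0.5929] → [-0.2443, 0.7094, 0.2134, -0.9492, -0.2902, -0.1219]
V = J·q̇ = [-0.0393, -0.0508, -0.1152, 0.5401, -0.0388, -0.5810]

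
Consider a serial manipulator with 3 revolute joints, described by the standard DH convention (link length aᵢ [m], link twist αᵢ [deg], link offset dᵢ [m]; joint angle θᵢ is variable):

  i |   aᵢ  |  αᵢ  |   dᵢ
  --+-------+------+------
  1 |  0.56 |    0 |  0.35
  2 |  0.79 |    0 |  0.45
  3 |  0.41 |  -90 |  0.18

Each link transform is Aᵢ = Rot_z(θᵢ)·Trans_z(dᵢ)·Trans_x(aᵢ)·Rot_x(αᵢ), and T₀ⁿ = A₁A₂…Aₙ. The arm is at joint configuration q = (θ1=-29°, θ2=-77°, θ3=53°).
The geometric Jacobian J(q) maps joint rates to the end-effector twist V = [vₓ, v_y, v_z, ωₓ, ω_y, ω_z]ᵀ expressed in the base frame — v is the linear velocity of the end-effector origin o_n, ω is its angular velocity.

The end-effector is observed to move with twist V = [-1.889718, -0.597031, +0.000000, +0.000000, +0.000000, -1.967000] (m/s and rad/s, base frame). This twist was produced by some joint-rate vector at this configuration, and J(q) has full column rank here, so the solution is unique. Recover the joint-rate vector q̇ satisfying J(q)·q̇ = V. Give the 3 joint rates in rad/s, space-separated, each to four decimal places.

-0.8260 -0.5190 -0.6220

o_n = [0.5188, -1.3583, 0.9800]
J₁: ẑ×o_n = [1.3583, 0.5188, -0.0000], ω = ẑ
J2: z=[0.0000, 0.0000, 1.0000] o=[0.4898, -0.2715, 0.3500] → [1.0868, 0.0290, -0.0000, 0.0000, 0.0000, 1.0000]
J3: z=[0.0000, 0.0000, 1.0000] o=[0.2720, -1.0309, 0.8000] → [0.3274, 0.2467, -0.0000, 0.0000, 0.0000, 1.0000]
q̇ = J⁺·V = [-0.8260, -0.5190, -0.6220]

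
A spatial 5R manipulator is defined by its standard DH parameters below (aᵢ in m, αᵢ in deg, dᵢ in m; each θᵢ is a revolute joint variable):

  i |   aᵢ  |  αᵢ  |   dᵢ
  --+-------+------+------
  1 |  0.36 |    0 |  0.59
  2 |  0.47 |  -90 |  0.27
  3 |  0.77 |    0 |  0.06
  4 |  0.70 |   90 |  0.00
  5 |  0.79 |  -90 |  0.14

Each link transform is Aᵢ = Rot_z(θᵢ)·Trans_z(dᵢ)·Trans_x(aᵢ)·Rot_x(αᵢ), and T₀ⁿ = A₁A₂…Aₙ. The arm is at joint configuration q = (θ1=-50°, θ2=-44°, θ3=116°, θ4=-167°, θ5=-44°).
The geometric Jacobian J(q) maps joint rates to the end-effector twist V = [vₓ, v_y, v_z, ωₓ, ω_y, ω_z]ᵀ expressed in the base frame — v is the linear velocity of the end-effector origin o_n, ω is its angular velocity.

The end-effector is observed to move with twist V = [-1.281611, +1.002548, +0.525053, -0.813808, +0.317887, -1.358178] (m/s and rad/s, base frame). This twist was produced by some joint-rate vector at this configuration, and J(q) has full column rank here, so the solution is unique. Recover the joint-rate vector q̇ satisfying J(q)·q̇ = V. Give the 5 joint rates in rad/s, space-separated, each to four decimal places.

-0.9630 -0.6060 -0.5710 -0.2630 0.3350

o_n = [-0.3135, -1.0615, 1.2417]
J₁: ẑ×o_n = [1.0615, -0.3135, 0.0000], ω = ẑ
J2: z=[0.0000, 0.0000, 1.0000] o=[0.2314, -0.2758, 0.5900] → [0.7857, -0.5449, 0.0000, 0.0000, 0.0000, 1.0000]
J3: z=[0.9976, -0.0698, 0.0000] o=[0.1986, -0.7446, 0.8600] → [-0.0266, -0.3807, -0.3518, 0.9976, -0.0698, 0.0000]
J4: z=[0.9976, -0.0698, 0.0000] o=[0.2820, -0.4121, 0.1679] → [-0.0749, -1.0711, -0.6894, 0.9976, -0.0698, 0.0000]
J5: z=[0.0542, 0.7753, 0.6293] o=[0.2513, -0.8515, 0.7119] → [0.5428, -0.3842, 0.4265, 0.0542, 0.7753, 0.6293]
q̇ = J⁺·V = [-0.9630, -0.6060, -0.5710, -0.2630, 0.3350]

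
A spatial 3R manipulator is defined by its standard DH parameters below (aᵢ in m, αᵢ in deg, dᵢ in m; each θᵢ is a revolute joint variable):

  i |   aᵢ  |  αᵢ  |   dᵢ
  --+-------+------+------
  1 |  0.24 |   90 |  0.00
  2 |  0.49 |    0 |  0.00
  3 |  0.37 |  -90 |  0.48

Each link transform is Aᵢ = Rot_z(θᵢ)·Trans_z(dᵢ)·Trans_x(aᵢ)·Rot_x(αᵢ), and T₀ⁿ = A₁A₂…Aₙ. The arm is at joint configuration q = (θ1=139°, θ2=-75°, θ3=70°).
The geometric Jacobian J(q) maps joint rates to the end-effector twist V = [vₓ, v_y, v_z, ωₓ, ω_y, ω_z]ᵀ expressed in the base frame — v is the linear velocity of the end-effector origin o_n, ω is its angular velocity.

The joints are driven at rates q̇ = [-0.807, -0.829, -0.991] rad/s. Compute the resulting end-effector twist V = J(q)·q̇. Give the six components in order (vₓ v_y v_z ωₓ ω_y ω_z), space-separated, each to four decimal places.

o_n = [-0.2401, 0.8447, -0.5056]
J₁: ẑ×o_n = [-0.8447, -0.2401, 0.0000], ω = ẑ
J2: z=[0.6561, 0.7547, 0.0000] o=[-0.1811, 0.1575, 0.0000] → [-0.3815, 0.3317, 0.4954, 0.6561, 0.7547, 0.0000]
J3: z=[0.6561, 0.7547, 0.0000] o=[-0.2768, 0.2407, -0.4733] → [-0.0243, 0.0212, 0.3686, 0.6561, 0.7547, 0.0000]
V = J·q̇ = [1.0221, -0.1021, -0.7760, -1.1940, -1.3736, -0.8070]

1.0221 -0.1021 -0.7760 -1.1940 -1.3736 -0.8070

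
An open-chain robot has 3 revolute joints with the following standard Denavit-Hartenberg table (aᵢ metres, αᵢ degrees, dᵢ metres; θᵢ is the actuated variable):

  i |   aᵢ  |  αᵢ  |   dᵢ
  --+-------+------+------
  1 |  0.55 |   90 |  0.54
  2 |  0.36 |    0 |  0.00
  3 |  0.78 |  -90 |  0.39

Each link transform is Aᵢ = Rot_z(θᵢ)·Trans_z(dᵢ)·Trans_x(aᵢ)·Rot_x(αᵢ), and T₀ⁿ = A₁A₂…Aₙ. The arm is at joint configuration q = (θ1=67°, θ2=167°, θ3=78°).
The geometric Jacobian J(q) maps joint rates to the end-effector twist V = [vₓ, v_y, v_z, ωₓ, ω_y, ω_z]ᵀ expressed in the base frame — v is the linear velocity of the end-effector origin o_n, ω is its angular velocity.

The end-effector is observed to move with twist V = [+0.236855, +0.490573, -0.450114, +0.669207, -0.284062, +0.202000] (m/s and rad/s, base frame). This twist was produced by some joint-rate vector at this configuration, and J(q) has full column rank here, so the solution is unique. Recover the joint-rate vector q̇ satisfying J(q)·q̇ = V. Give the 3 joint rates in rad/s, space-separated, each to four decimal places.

0.2020 0.6000 0.1270

o_n = [0.3080, -0.2724, -0.0859]
J₁: ẑ×o_n = [0.2724, 0.3080, -0.0000], ω = ẑ
J2: z=[0.9205, -0.3907, 0.0000] o=[0.2149, 0.5063, 0.5400] → [0.2446, 0.5762, -0.6804, 0.9205, -0.3907, 0.0000]
J3: z=[0.9205, -0.3907, 0.0000] o=[0.0778, 0.1834, 0.6210] → [0.2762, 0.6507, -0.3296, 0.9205, -0.3907, 0.0000]
q̇ = J⁺·V = [0.2020, 0.6000, 0.1270]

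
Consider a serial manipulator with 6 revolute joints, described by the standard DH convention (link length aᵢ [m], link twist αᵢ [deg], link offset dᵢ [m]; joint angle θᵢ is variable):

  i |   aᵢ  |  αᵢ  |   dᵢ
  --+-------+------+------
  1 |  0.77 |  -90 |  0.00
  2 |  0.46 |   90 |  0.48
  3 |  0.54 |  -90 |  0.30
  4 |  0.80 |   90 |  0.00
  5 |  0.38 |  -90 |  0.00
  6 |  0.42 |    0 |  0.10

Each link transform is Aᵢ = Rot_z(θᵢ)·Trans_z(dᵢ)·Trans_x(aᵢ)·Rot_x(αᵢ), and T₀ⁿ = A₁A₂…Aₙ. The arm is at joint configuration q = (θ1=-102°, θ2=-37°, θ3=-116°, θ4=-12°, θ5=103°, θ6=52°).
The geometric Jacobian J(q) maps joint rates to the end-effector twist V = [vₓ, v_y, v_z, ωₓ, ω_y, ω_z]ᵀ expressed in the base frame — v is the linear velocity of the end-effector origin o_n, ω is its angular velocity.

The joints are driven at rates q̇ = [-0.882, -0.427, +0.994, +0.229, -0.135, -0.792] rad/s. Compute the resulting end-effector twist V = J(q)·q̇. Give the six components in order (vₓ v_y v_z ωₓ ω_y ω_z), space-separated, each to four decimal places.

o_n = [-1.0338, -0.9127, 0.3702]
J₁: ẑ×o_n = [0.9127, -1.0338, 0.0000], ω = ẑ
J2: z=[0.9781, -0.2079, 0.0000] o=[-0.1601, -0.7532, 0.0000] → [-0.0770, -0.3621, -0.3377, 0.9781, -0.2079, 0.0000]
J3: z=[0.1251, 0.5887, 0.7986] o=[0.2330, -1.2123, 0.2768] → [-0.1843, -1.0234, 0.7832, 0.1251, 0.5887, 0.7986]
J4: z=[-0.5780, -0.6110, 0.5409] o=[-0.1649, -0.7499, 0.3740] → [0.0903, -0.4722, -0.4368, -0.5780, -0.6110, 0.5409]
J5: z=[0.2900, 0.4657, 0.8360] o=[-0.7750, -0.2378, 0.3004] → [0.5968, -0.2366, -0.0752, 0.2900, 0.4657, 0.8360]
J6: z=[0.8732, -0.4863, -0.0320] o=[-0.9239, -0.5187, 0.5085] → [0.0546, 0.1243, -0.3975, 0.8732, -0.4863, -0.0320]
V = J·q̇ = [-1.0585, -0.1254, 1.1476, -1.1564, 0.8563, -0.0518]

-1.0585 -0.1254 1.1476 -1.1564 0.8563 -0.0518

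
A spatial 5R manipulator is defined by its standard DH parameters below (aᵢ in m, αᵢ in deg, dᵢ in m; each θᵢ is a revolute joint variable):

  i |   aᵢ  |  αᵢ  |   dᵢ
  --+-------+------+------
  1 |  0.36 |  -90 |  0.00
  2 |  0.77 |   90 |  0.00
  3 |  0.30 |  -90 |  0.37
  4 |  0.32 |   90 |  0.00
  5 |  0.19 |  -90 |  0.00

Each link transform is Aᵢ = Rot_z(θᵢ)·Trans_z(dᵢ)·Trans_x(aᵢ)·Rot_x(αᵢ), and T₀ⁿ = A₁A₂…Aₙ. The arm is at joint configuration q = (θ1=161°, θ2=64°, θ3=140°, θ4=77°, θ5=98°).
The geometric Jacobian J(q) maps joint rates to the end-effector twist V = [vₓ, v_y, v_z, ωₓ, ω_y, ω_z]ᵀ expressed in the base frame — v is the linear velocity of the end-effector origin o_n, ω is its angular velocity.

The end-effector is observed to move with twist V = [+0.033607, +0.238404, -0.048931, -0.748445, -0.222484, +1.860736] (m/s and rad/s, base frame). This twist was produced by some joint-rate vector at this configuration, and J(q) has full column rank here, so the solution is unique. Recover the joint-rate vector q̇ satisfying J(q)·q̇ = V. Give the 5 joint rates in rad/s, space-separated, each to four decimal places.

o_n = [-0.5942, 0.1082, -0.2945]
J₁: ẑ×o_n = [-0.1082, -0.5942, 0.0000], ω = ẑ
J2: z=[-0.3256, -0.9455, 0.0000] o=[-0.3404, 0.1172, 0.0000] → [0.2785, -0.0959, -0.2371, -0.3256, -0.9455, 0.0000]
J3: z=[-0.8498, 0.2926, 0.4384] o=[-0.6595, 0.2271, -0.6921] → [0.1684, 0.3665, 0.0819, -0.8498, 0.2926, 0.4384]
J4: z=[0.5158, 0.6326, 0.5777] o=[-0.9415, 0.1202, -0.3233] → [0.0252, 0.1858, -0.2259, 0.5158, 0.6326, 0.5777]
J5: z=[-0.0857, -0.6329, 0.7695] o=[-0.6687, -0.0226, -0.4104] → [-0.1740, 0.0673, 0.0359, -0.0857, -0.6329, 0.7695]
q̇ = J⁺·V = [0.4270, 0.2330, 0.9880, 0.4800, 0.9400]

0.4270 0.2330 0.9880 0.4800 0.9400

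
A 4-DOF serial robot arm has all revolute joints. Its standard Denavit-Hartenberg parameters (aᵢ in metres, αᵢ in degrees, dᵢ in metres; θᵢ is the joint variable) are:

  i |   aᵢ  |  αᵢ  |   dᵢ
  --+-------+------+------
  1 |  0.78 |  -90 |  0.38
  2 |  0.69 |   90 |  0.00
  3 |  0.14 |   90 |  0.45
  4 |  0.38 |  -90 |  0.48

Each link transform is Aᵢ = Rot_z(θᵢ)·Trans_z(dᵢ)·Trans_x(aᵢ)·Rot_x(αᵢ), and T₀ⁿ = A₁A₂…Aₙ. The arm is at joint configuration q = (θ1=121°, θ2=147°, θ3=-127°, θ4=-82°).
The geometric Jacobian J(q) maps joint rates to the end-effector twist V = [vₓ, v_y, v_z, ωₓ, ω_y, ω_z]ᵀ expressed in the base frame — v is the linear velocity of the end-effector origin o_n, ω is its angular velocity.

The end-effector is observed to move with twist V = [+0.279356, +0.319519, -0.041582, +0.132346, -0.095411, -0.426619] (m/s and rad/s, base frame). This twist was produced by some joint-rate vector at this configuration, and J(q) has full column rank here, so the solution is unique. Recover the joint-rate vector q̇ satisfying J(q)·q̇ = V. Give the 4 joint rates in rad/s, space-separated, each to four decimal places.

-0.8980 -0.1630 -0.4770 0.1640

o_n = [-0.4557, 0.4966, 0.2144]
J₁: ẑ×o_n = [-0.4966, -0.4557, 0.0000], ω = ẑ
J2: z=[-0.8572, -0.5150, 0.0000] o=[-0.4017, 0.6686, 0.3800] → [0.0853, -0.1419, 0.1197, -0.8572, -0.5150, 0.0000]
J3: z=[-0.2805, 0.4668, -0.8387] o=[-0.1037, 0.1726, 0.0042] → [0.3699, 0.3541, 0.0734, -0.2805, 0.4668, -0.8387]
J4: z=[-0.8608, 0.2642, 0.4350] o=[-0.1705, 0.5008, -0.3273] → [0.1449, 0.3423, 0.0790, -0.8608, 0.2642, 0.4350]
q̇ = J⁺·V = [-0.8980, -0.1630, -0.4770, 0.1640]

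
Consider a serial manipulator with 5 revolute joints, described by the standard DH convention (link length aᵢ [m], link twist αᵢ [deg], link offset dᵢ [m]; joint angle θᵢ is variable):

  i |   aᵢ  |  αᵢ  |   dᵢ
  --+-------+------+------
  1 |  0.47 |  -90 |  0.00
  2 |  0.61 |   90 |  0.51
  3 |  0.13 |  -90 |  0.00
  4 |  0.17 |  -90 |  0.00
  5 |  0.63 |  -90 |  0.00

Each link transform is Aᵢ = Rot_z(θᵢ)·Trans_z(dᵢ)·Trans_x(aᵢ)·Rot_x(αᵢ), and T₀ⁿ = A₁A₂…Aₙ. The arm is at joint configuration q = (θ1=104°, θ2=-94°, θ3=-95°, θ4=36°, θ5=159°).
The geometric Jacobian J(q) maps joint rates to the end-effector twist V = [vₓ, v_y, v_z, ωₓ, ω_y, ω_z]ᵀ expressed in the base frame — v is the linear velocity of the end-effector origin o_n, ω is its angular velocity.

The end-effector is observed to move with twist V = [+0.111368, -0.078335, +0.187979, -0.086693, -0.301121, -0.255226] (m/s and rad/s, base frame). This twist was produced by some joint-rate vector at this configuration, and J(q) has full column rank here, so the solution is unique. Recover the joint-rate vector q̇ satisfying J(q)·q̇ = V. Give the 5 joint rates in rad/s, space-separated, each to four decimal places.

o_n = [-0.7629, 0.0125, 0.3851]
J₁: ẑ×o_n = [-0.0125, -0.7629, 0.0000], ω = ẑ
J2: z=[-0.9703, -0.2419, 0.0000] o=[-0.1137, 0.4560, 0.0000] → [-0.0932, 0.3737, 0.2733, -0.9703, -0.2419, 0.0000]
J3: z=[0.2413, -0.9679, -0.0698] o=[-0.5983, 0.2914, 0.6085] → [0.1968, 0.0654, -0.2266, 0.2413, -0.9679, -0.0698]
J4: z=[0.1014, -0.0463, 0.9938] o=[-0.4728, 0.3235, 0.5972] → [0.3189, -0.2668, -0.0450, 0.1014, -0.0463, 0.9938]
J5: z=[-0.7625, 0.6379, 0.1075] o=[-0.3642, 0.4541, 0.5922] → [-0.0846, -0.2008, 0.5911, -0.7625, 0.6379, 0.1075]
q̇ = J⁺·V = [-0.1580, -0.3390, 0.9480, -0.1210, 0.8290]

-0.1580 -0.3390 0.9480 -0.1210 0.8290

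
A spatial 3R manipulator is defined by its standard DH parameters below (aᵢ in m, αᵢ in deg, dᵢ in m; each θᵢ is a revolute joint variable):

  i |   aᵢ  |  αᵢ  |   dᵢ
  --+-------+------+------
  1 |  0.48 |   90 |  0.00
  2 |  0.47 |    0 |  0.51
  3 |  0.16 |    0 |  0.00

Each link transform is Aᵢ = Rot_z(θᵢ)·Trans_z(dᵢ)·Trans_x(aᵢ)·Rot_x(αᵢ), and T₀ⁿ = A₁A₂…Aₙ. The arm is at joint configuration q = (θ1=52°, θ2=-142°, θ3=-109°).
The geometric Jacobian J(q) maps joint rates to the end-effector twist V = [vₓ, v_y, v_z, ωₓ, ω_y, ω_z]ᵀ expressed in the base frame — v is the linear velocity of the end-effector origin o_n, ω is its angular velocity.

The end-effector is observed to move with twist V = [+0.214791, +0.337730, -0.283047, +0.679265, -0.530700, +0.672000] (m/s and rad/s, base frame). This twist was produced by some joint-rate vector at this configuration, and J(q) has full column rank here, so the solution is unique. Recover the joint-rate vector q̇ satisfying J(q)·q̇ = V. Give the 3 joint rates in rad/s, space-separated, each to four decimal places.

0.6720 0.6430 0.2190

o_n = [0.4373, -0.2686, -0.1381]
J₁: ẑ×o_n = [0.2686, 0.4373, -0.0000], ω = ẑ
J2: z=[0.7880, -0.6157, 0.0000] o=[0.2955, 0.3782, 0.0000] → [0.0850, 0.1088, -0.4225, 0.7880, -0.6157, 0.0000]
J3: z=[0.7880, -0.6157, 0.0000] o=[0.4694, -0.2276, -0.2894] → [-0.0931, -0.1192, -0.0521, 0.7880, -0.6157, 0.0000]
q̇ = J⁺·V = [0.6720, 0.6430, 0.2190]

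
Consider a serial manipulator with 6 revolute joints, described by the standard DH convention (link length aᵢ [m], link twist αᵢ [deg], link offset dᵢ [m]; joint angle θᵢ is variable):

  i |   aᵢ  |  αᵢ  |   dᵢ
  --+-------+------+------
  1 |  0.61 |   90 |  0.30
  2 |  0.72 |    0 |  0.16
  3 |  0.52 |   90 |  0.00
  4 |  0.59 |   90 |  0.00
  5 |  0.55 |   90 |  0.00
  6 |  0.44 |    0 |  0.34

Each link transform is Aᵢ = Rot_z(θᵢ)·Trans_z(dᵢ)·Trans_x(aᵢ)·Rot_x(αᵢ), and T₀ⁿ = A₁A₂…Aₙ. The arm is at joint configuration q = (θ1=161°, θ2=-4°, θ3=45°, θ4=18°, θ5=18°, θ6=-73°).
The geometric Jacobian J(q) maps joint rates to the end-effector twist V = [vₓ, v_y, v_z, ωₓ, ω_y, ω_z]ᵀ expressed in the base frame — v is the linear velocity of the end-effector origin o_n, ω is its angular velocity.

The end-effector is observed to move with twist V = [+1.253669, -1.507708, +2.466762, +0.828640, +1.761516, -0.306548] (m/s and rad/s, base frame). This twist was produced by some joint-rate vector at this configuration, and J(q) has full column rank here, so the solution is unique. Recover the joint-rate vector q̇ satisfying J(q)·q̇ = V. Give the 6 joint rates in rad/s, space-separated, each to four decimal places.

o_n = [-2.0562, 1.7386, 1.4278]
J₁: ẑ×o_n = [-1.7386, -2.0562, 0.0000], ω = ẑ
J2: z=[0.3256, 0.9455, 0.0000] o=[-0.5768, 0.1986, 0.3000] → [1.0663, -0.3672, 1.9002, 0.3256, 0.9455, 0.0000]
J3: z=[0.3256, 0.9455, 0.0000] o=[-1.2038, 0.5837, 0.2498] → [1.1138, -0.3835, 1.1819, 0.3256, 0.9455, 0.0000]
J4: z=[-0.6203, 0.2136, -0.7547] o=[-1.5749, 0.7115, 0.5909] → [0.9539, 0.8824, -0.5343, -0.6203, 0.2136, -0.7547]
J5: z=[-0.5301, -0.8233, 0.2027] o=[-1.9159, 1.0217, 0.9591] → [-0.5312, 0.2201, -0.4955, -0.5301, -0.8233, 0.2027]
J6: z=[0.4113, -0.0406, 0.9106] o=[-2.3237, 1.3331, 1.1572] → [-0.3802, 0.1323, 0.1776, 0.4113, -0.0406, 0.9106]
q̇ = J⁺·V = [0.1870, 0.7450, 0.4270, -0.4510, -0.8750, -0.7210]

0.1870 0.7450 0.4270 -0.4510 -0.8750 -0.7210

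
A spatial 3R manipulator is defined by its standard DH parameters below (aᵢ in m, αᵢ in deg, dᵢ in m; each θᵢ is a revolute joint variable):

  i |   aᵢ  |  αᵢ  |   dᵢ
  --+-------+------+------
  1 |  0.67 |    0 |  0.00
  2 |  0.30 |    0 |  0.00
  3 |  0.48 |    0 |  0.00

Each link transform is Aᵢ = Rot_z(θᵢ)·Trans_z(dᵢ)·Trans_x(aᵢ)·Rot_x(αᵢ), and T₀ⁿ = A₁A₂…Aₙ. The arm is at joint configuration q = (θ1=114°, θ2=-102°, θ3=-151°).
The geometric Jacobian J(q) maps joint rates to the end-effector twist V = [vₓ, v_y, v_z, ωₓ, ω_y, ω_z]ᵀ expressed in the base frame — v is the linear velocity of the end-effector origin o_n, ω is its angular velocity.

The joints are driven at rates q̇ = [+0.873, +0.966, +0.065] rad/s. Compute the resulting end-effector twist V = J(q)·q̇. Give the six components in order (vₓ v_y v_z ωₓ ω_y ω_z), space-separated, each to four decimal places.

-0.0495 -0.3880 0.0000 0.0000 0.0000 1.9040

o_n = [-0.3413, 0.3595, 0.0000]
J₁: ẑ×o_n = [-0.3595, -0.3413, 0.0000], ω = ẑ
J2: z=[0.0000, 0.0000, 1.0000] o=[-0.2725, 0.6121, 0.0000] → [0.2525, -0.0688, 0.0000, 0.0000, 0.0000, 1.0000]
J3: z=[0.0000, 0.0000, 1.0000] o=[0.0209, 0.6744, 0.0000] → [0.3149, -0.3623, 0.0000, 0.0000, 0.0000, 1.0000]
V = J·q̇ = [-0.0495, -0.3880, 0.0000, 0.0000, 0.0000, 1.9040]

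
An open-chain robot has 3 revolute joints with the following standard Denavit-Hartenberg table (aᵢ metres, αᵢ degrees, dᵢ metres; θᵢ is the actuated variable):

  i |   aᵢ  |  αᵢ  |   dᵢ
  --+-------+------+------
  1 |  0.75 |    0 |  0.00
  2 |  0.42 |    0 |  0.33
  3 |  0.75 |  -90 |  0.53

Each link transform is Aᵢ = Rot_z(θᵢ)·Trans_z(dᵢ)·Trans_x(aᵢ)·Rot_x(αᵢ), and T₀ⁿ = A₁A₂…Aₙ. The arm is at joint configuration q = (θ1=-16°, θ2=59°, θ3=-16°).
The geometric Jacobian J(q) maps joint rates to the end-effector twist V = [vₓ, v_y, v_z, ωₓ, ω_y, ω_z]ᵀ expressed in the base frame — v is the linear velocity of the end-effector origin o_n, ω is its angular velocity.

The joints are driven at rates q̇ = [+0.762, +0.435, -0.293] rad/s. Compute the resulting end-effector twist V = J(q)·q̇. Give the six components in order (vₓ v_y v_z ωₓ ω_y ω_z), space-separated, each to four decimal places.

o_n = [1.6964, 0.4202, 0.8600]
J₁: ẑ×o_n = [-0.4202, 1.6964, 0.0000], ω = ẑ
J2: z=[0.0000, 0.0000, 1.0000] o=[0.7209, -0.2067, 0.0000] → [-0.6269, 0.9754, 0.0000, 0.0000, 0.0000, 1.0000]
J3: z=[0.0000, 0.0000, 1.0000] o=[1.0281, 0.0797, 0.3300] → [-0.3405, 0.6683, 0.0000, 0.0000, 0.0000, 1.0000]
V = J·q̇ = [-0.4931, 1.5211, 0.0000, 0.0000, 0.0000, 0.9040]

-0.4931 1.5211 0.0000 0.0000 0.0000 0.9040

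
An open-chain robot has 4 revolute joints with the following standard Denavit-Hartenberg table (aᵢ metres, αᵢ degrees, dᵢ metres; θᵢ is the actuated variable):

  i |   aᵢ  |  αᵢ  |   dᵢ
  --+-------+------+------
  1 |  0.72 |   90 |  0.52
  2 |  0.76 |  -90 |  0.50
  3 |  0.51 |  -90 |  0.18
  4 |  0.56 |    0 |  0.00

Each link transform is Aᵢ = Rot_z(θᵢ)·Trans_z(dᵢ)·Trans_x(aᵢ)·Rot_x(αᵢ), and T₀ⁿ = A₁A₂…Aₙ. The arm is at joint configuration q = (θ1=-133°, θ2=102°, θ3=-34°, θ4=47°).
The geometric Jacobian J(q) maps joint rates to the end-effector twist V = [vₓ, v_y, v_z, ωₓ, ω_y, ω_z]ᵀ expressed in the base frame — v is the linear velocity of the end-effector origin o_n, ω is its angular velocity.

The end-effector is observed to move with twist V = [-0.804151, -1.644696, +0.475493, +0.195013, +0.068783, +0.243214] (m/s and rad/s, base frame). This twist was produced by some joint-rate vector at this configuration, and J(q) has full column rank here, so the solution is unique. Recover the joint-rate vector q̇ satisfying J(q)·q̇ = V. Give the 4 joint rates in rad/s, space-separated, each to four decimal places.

0.8430 -0.9090 0.3040 -0.9810

o_n = [-1.1620, 0.2184, 2.0344]
J₁: ẑ×o_n = [-0.2184, -1.1620, 0.0000], ω = ẑ
J2: z=[-0.7314, 0.6820, 0.0000] o=[-0.4910, -0.5266, 0.5200] → [1.0328, 1.1076, -0.0872, -0.7314, 0.6820, 0.0000]
J3: z=[0.6671, 0.7154, -0.2079] o=[-0.7490, -0.0700, 1.2634] → [0.6115, -0.4285, 0.4879, 0.6671, 0.7154, -0.2079]
J4: z=[0.6856, -0.4804, 0.5470] o=[-0.7775, 0.3175, 1.6395] → [-0.1354, -0.4810, -0.2527, 0.6856, -0.4804, 0.5470]
q̇ = J⁺·V = [0.8430, -0.9090, 0.3040, -0.9810]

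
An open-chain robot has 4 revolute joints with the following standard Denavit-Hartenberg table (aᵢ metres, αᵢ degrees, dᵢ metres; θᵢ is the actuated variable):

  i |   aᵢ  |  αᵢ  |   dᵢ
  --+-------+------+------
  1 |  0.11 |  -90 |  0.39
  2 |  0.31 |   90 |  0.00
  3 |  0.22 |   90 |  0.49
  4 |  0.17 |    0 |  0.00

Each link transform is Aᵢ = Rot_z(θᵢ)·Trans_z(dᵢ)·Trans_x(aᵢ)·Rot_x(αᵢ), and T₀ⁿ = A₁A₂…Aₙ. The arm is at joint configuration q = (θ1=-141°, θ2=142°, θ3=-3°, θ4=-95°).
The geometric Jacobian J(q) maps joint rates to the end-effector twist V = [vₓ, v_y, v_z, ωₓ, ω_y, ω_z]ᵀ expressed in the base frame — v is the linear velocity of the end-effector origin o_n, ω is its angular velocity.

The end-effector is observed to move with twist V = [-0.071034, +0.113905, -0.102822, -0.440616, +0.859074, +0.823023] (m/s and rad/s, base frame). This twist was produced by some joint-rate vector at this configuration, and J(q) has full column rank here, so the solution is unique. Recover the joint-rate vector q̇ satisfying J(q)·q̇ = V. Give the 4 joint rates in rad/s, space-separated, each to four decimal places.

0.5020 -0.1540 -0.3750 0.7920

o_n = [0.0697, 0.0702, -0.1797]
J₁: ẑ×o_n = [-0.0702, 0.0697, 0.0000], ω = ẑ
J2: z=[0.6293, -0.7771, 0.0000] o=[-0.0855, -0.0692, 0.3900] → [0.4427, 0.3585, 0.2083, 0.6293, -0.7771, 0.0000]
J3: z=[-0.4785, -0.3874, -0.7880] o=[0.1044, 0.0845, 0.1991] → [0.1355, -0.1539, -0.0066, -0.4785, -0.3874, -0.7880]
J4: z=[-0.6605, 0.7501, 0.0322] o=[-0.0028, 0.0126, -0.3222] → [0.1051, 0.0965, -0.0924, -0.6605, 0.7501, 0.0322]
q̇ = J⁺·V = [0.5020, -0.1540, -0.3750, 0.7920]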